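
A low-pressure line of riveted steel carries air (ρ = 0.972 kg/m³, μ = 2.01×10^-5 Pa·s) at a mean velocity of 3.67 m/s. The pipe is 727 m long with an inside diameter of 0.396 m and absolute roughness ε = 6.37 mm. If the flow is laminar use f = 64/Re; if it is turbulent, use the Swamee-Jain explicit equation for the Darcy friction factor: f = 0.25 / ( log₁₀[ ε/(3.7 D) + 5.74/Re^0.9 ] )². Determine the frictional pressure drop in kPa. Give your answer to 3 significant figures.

Reynolds number Re = ρVD/μ = 0.972 · 3.67 · 0.396 / 2.01e-05 = 7.028e+04.
Re > 4000 → turbulent. Relative roughness ε/D = 0.00637/0.396 = 0.0161. Swamee-Jain: f = 0.25/(log₁₀[0.0161/3.7 + 5.74/7.028e+04^0.9])² = 0.25/(log₁₀[0.00435 + 0.000249])² = 0.25/(-2.338)² = 0.04575.
Darcy-Weisbach: ΔP = f(L/D)(ρV²/2) = 0.04575·(727/0.396)·(0.972·3.67²/2) = 0.04575·1836·6.546 = 549.8 Pa.
ΔP = 549.8 Pa = 0.550 kPa.

ΔP ≈ 0.550 kPa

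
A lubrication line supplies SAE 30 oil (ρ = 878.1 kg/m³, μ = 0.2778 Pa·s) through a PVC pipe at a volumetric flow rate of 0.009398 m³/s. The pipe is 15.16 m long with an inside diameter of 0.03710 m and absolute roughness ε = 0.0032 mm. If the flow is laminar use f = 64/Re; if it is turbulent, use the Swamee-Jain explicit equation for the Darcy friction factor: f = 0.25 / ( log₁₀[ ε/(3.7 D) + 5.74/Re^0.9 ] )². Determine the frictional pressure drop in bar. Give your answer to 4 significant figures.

Cross-sectional area A = πD²/4 = π(0.0371)²/4 = 0.001081 m²; mean velocity V = Q/A = 0.009398/0.001081 = 8.694 m/s.
Reynolds number Re = ρVD/μ = 878.1 · 8.694 · 0.0371 / 0.278 = 1019.
Re < 2300 → laminar flow, so f = 64/Re = 64/1019 = 0.06278 (the turbulent correlation is not needed).
Darcy-Weisbach: ΔP = f(L/D)(ρV²/2) = 0.06278·(15.16/0.0371)·(878.1·8.694²/2) = 0.06278·408.6·3.318e+04 = 8.512e+05 Pa.
ΔP = 8.512e+05 Pa = 8.512 bar.

ΔP ≈ 8.512 bar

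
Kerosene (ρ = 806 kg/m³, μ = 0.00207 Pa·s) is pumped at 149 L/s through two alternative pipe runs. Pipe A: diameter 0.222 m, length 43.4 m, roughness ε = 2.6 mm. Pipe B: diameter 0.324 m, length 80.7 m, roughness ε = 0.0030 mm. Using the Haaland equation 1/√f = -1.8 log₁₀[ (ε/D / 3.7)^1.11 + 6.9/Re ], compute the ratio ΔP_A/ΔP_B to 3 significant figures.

Pipe A: V = Q/A = 0.149/0.03871 = 3.849 m/s; Re = 3.327e+05; ε/D = 0.0117; Haaland → f = 0.04025; ΔP_A = f(L/D)(ρV²/2) = 4.699e+04 Pa.
Pipe B: V = Q/A = 0.149/0.08245 = 1.807 m/s; Re = 2.28e+05; ε/D = 9.26e-06; Haaland → f = 0.01517; ΔP_B = f(L/D)(ρV²/2) = 4973 Pa.
ΔP_A/ΔP_B = 4.699e+04/4973 = 9.45.

ΔP_A/ΔP_B ≈ 9.45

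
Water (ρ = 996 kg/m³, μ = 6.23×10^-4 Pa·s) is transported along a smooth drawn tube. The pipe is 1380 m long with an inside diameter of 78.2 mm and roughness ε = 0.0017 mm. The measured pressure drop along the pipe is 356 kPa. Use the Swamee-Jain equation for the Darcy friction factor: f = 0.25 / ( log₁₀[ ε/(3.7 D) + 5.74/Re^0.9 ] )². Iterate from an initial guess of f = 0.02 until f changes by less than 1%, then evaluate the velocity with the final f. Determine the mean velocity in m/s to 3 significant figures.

V ≈ 1.61 m/s

Rearranging Darcy-Weisbach: V = √(2·ΔP·D/(f·L·ρ)). With ε/D = 1.7e-06/0.0782 = 2.17e-05, iterate starting from f = 0.02:
  f = 0.02 → V = √(2·3.56e+05·0.0782/(0.02·1380·996)) = 1.423 m/s; Re = ρVD/μ = 1.779e+05; f → 0.01608
  f = 0.01608 → V = 1.587 m/s; Re = 1.984e+05; f → 0.01575
  f = 0.01575 → V = 1.604 m/s; Re = 2.005e+05; f → 0.01572
Converged (Δf/f < 1%). With the final f = 0.01572: V = √(2·3.56e+05·0.0782/(0.01572·1380·996)) = 1.605 m/s.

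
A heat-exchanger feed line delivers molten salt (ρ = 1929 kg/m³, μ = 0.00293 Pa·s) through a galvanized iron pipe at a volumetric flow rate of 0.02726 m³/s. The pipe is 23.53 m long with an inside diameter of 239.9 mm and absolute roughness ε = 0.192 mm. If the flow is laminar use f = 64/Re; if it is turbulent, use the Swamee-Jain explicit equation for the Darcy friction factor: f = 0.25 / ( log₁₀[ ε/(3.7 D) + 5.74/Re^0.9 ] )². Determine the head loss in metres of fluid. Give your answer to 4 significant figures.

Cross-sectional area A = πD²/4 = π(0.2399)²/4 = 0.0452 m²; mean velocity V = Q/A = 0.02726/0.0452 = 0.6031 m/s.
Reynolds number Re = ρVD/μ = 1929 · 0.6031 · 0.2399 / 0.00293 = 9.525e+04.
Re > 4000 → turbulent. Relative roughness ε/D = 0.000192/0.2399 = 0.0008. Swamee-Jain: f = 0.25/(log₁₀[0.0008/3.7 + 5.74/9.525e+04^0.9])² = 0.25/(log₁₀[0.000216 + 0.00019])² = 0.25/(-3.392)² = 0.02173.
Darcy-Weisbach: ΔP = f(L/D)(ρV²/2) = 0.02173·(23.53/0.2399)·(1929·0.6031²/2) = 0.02173·98.08·350.8 = 747.8 Pa.
Head loss h_f = ΔP/(ρg) = 747.8/(1929·9.81) = 0.03952 m.

h_f ≈ 0.03952 m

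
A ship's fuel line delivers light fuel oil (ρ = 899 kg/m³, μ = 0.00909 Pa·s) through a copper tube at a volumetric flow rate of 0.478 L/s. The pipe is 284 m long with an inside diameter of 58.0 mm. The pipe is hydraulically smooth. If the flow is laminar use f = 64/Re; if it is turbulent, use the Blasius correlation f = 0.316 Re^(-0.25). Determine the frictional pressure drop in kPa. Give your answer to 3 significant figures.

ΔP ≈ 4.44 kPa

Q = 0.478 L/s = 0.478/1000 = 0.000478 m³/s.
Cross-sectional area A = πD²/4 = π(0.058)²/4 = 0.002642 m²; mean velocity V = Q/A = 0.000478/0.002642 = 0.1809 m/s.
Reynolds number Re = ρVD/μ = 899 · 0.1809 · 0.058 / 0.00909 = 1038.
Re < 2300 → laminar flow, so f = 64/Re = 64/1038 = 0.06167 (the turbulent correlation is not needed).
Darcy-Weisbach: ΔP = f(L/D)(ρV²/2) = 0.06167·(284/0.058)·(899·0.1809²/2) = 0.06167·4897·14.71 = 4443 Pa.
ΔP = 4443 Pa = 4.44 kPa.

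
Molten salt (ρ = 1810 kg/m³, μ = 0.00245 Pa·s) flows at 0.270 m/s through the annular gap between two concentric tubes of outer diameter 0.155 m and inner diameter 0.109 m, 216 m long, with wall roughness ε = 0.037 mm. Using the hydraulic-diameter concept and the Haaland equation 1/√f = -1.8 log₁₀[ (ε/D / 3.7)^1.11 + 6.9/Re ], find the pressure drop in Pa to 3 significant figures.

ΔP ≈ 10100 Pa

Hydraulic diameter D_h = 4A/P = D_o - D_i = 0.155 - 0.109 = 0.046 m.
Re = ρVD_h/μ = 1810·0.27·0.046/0.00245 = 9176.
ε/D_h = 3.7e-05/0.046 = 0.000804; Haaland gives 1/√f = -1.8 log₁₀[8.6e-05+0.000752] = 5.538, so f = 0.0326.
ΔP = f(L/D_h)(ρV²/2) = 0.0326·216/0.046·65.97 = 1.01e+04 Pa.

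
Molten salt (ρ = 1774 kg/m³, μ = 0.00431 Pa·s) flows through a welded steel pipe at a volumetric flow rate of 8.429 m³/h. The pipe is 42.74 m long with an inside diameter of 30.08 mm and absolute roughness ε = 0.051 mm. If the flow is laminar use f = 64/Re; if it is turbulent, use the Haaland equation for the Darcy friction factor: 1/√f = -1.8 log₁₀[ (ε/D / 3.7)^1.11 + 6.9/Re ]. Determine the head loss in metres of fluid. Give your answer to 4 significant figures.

h_f ≈ 20.54 m

Q = 8.429 m³/h = 8.429/3600 = 0.002341 m³/s.
Cross-sectional area A = πD²/4 = π(0.03008)²/4 = 0.0007106 m²; mean velocity V = Q/A = 0.002341/0.0007106 = 3.295 m/s.
Reynolds number Re = ρVD/μ = 1774 · 3.295 · 0.03008 / 0.00431 = 4.079e+04.
Re > 4000 → turbulent. Relative roughness ε/D = 5.1e-05/0.03008 = 0.0017. Haaland: 1/√f = -1.8 log₁₀[(0.0017/3.7)^1.11 + 6.9/4.079e+04] = -1.8 log₁₀[0.000197 + 0.000169] = 6.186, so f = 0.02613.
Darcy-Weisbach: ΔP = f(L/D)(ρV²/2) = 0.02613·(42.74/0.03008)·(1774·3.295²/2) = 0.02613·1421·9629 = 3.575e+05 Pa.
Head loss h_f = ΔP/(ρg) = 3.575e+05/(1774·9.81) = 20.54 m.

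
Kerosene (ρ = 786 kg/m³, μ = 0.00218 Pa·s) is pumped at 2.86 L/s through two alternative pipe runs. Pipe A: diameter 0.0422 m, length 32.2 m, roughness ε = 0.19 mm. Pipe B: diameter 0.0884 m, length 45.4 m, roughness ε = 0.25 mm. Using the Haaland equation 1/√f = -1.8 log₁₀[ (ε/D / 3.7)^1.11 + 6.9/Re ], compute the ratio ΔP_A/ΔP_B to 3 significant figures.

ΔP_A/ΔP_B ≈ 28.5

Pipe A: V = Q/A = 0.00286/0.001399 = 2.045 m/s; Re = 3.111e+04; ε/D = 0.0045; Haaland → f = 0.03222; ΔP_A = f(L/D)(ρV²/2) = 4.04e+04 Pa.
Pipe B: V = Q/A = 0.00286/0.006138 = 0.466 m/s; Re = 1.485e+04; ε/D = 0.00283; Haaland → f = 0.03231; ΔP_B = f(L/D)(ρV²/2) = 1416 Pa.
ΔP_A/ΔP_B = 4.04e+04/1416 = 28.5.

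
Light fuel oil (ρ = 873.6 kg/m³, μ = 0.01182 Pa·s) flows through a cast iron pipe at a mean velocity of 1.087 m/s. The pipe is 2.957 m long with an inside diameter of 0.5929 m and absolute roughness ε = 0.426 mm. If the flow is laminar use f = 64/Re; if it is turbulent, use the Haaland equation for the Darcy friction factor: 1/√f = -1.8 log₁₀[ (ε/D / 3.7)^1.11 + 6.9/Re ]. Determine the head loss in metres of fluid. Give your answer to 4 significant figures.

Reynolds number Re = ρVD/μ = 873.6 · 1.087 · 0.5929 / 0.0118 = 4.763e+04.
Re > 4000 → turbulent. Relative roughness ε/D = 0.000426/0.5929 = 0.000719. Haaland: 1/√f = -1.8 log₁₀[(0.000719/3.7)^1.11 + 6.9/4.763e+04] = -1.8 log₁₀[7.58e-05 + 0.000145] = 6.581, so f = 0.02309.
Darcy-Weisbach: ΔP = f(L/D)(ρV²/2) = 0.02309·(2.957/0.5929)·(873.6·1.087²/2) = 0.02309·4.987·516.1 = 59.43 Pa.
Head loss h_f = ΔP/(ρg) = 59.43/(873.6·9.81) = 0.006935 m.

h_f ≈ 0.006935 m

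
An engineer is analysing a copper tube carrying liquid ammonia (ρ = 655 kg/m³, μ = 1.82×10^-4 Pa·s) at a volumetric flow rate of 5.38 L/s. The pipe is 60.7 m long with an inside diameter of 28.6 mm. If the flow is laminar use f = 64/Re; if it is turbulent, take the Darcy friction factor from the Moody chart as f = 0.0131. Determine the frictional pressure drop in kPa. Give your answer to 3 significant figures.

Q = 5.38 L/s = 5.38/1000 = 0.00538 m³/s.
Cross-sectional area A = πD²/4 = π(0.0286)²/4 = 0.0006424 m²; mean velocity V = Q/A = 0.00538/0.0006424 = 8.375 m/s.
Reynolds number Re = ρVD/μ = 655 · 8.375 · 0.0286 / 0.000182 = 8.62e+05.
Re > 4000 → turbulent; use the Moody-chart value f = 0.0131.
Darcy-Weisbach: ΔP = f(L/D)(ρV²/2) = 0.0131·(60.7/0.0286)·(655·8.375²/2) = 0.0131·2122·2.297e+04 = 6.386e+05 Pa.
ΔP = 6.386e+05 Pa = 639 kPa.

ΔP ≈ 639 kPa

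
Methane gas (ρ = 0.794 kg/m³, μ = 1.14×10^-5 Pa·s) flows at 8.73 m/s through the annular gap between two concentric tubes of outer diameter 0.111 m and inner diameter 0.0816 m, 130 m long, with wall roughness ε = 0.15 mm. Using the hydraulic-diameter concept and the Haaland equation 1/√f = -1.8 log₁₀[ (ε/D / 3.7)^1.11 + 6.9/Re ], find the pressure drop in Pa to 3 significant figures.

ΔP ≈ 4660 Pa

Hydraulic diameter D_h = 4A/P = D_o - D_i = 0.111 - 0.0816 = 0.0294 m.
Re = ρVD_h/μ = 0.794·8.73·0.0294/1.14e-05 = 1.788e+04.
ε/D_h = 0.00015/0.0294 = 0.0051; Haaland gives 1/√f = -1.8 log₁₀[0.000668+0.000386] = 5.359, so f = 0.03482.
ΔP = f(L/D_h)(ρV²/2) = 0.03482·130/0.0294·30.26 = 4659 Pa.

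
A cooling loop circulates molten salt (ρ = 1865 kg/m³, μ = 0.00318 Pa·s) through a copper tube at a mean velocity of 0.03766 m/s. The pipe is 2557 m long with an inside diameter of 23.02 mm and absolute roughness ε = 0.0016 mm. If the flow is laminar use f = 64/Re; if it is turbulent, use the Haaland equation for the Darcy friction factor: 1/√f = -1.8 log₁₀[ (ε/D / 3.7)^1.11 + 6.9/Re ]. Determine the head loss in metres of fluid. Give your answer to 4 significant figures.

h_f ≈ 1.011 m

Reynolds number Re = ρVD/μ = 1865 · 0.03766 · 0.02302 / 0.00318 = 508.4.
Re < 2300 → laminar flow, so f = 64/Re = 64/508.4 = 0.1259 (the turbulent correlation is not needed).
Darcy-Weisbach: ΔP = f(L/D)(ρV²/2) = 0.1259·(2557/0.02302)·(1865·0.03766²/2) = 0.1259·1.111e+05·1.323 = 1.849e+04 Pa.
Head loss h_f = ΔP/(ρg) = 1.849e+04/(1865·9.81) = 1.011 m.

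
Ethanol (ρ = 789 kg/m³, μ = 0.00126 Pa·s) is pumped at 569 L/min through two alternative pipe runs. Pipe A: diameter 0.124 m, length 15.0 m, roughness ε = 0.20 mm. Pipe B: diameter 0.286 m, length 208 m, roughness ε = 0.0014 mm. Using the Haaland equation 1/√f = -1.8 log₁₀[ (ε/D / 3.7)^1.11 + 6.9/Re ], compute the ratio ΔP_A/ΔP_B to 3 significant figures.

ΔP_A/ΔP_B ≈ 4.87

Pipe A: V = Q/A = 0.009483/0.01208 = 0.7853 m/s; Re = 6.098e+04; ε/D = 0.00161; Haaland → f = 0.02485; ΔP_A = f(L/D)(ρV²/2) = 731.4 Pa.
Pipe B: V = Q/A = 0.009483/0.06424 = 0.1476 m/s; Re = 2.644e+04; ε/D = 4.9e-06; Haaland → f = 0.02404; ΔP_B = f(L/D)(ρV²/2) = 150.3 Pa.
ΔP_A/ΔP_B = 731.4/150.3 = 4.87.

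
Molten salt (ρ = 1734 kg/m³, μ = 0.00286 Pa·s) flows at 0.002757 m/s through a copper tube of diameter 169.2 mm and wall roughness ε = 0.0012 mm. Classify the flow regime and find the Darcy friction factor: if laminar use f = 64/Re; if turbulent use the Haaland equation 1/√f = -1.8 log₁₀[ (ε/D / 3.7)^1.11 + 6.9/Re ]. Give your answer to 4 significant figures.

f ≈ 0.2263

Re = ρVD/μ = 1734·0.002757·0.1692/0.00286 = 282.8.
Re < 2300 → laminar, so f = 64/Re = 0.2263 (roughness is irrelevant in laminar flow).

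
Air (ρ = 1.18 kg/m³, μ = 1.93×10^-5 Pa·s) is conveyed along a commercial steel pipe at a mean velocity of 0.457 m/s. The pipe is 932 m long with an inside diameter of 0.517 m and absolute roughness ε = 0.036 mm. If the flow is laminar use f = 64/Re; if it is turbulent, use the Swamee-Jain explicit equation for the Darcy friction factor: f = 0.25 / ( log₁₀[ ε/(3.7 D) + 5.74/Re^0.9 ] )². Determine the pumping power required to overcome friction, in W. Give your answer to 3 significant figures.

Reynolds number Re = ρVD/μ = 1.18 · 0.457 · 0.517 / 1.93e-05 = 1.445e+04.
Re > 4000 → turbulent. Relative roughness ε/D = 3.6e-05/0.517 = 6.96e-05. Swamee-Jain: f = 0.25/(log₁₀[6.96e-05/3.7 + 5.74/1.445e+04^0.9])² = 0.25/(log₁₀[1.88e-05 + 0.00104])² = 0.25/(-2.977)² = 0.02821.
Darcy-Weisbach: ΔP = f(L/D)(ρV²/2) = 0.02821·(932/0.517)·(1.18·0.457²/2) = 0.02821·1803·0.1232 = 6.266 Pa.
Q = V·A = 0.457·0.2099 = 0.09594 m³/s.
Pumping power P = QΔP = 0.09594·6.266 = 0.6011 W = 0.601 W.

P ≈ 0.601 W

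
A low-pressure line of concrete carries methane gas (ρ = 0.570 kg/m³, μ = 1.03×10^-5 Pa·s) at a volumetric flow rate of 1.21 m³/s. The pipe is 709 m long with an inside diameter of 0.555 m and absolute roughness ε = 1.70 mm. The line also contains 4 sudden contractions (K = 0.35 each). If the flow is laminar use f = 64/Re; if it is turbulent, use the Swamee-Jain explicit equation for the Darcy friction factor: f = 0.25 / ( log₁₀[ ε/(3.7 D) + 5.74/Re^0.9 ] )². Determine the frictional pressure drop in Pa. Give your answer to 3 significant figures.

Cross-sectional area A = πD²/4 = π(0.555)²/4 = 0.2419 m²; mean velocity V = Q/A = 1.21/0.2419 = 5.002 m/s.
Reynolds number Re = ρVD/μ = 0.57 · 5.002 · 0.555 / 1.03e-05 = 1.536e+05.
Re > 4000 → turbulent. Relative roughness ε/D = 0.0017/0.555 = 0.00306. Swamee-Jain: f = 0.25/(log₁₀[0.00306/3.7 + 5.74/1.536e+05^0.9])² = 0.25/(log₁₀[0.000828 + 0.000123])² = 0.25/(-3.022)² = 0.02738.
Total minor-loss coefficient ΣK = 4·0.35 = 1.4.
ΔP = [f·L/D + ΣK]·(ρV²/2) = [0.02738·709/0.555 + 1.4]·(0.57·5.002²/2) = [34.98 + 1.4]·7.13 = 259.4 Pa.

ΔP ≈ 259 Pa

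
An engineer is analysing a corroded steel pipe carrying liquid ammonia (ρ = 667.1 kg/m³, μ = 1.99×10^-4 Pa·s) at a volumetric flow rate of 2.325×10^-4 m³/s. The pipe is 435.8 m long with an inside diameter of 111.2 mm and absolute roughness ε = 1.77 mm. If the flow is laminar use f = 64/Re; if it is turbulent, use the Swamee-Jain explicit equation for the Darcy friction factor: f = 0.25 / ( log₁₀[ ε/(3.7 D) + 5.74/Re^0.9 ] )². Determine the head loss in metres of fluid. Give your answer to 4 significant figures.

Cross-sectional area A = πD²/4 = π(0.1112)²/4 = 0.009712 m²; mean velocity V = Q/A = 0.0002325/0.009712 = 0.02394 m/s.
Reynolds number Re = ρVD/μ = 667.1 · 0.02394 · 0.1112 / 0.000199 = 8924.
Re > 4000 → turbulent. Relative roughness ε/D = 0.00177/0.1112 = 0.0159. Swamee-Jain: f = 0.25/(log₁₀[0.0159/3.7 + 5.74/8924^0.9])² = 0.25/(log₁₀[0.0043 + 0.0016])² = 0.25/(-2.229)² = 0.05031.
Darcy-Weisbach: ΔP = f(L/D)(ρV²/2) = 0.05031·(435.8/0.1112)·(667.1·0.02394²/2) = 0.05031·3919·0.1912 = 37.69 Pa.
Head loss h_f = ΔP/(ρg) = 37.69/(667.1·9.81) = 0.005759 m.

h_f ≈ 0.005759 m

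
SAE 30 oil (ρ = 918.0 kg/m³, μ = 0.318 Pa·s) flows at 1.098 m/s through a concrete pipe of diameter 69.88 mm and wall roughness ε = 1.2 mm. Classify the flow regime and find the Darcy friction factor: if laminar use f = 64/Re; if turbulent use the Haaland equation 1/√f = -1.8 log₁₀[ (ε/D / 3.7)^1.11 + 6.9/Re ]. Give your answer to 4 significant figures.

Re = ρVD/μ = 918·1.098·0.06988/0.318 = 221.5.
Re < 2300 → laminar, so f = 64/Re = 0.2889 (roughness is irrelevant in laminar flow).

f ≈ 0.2889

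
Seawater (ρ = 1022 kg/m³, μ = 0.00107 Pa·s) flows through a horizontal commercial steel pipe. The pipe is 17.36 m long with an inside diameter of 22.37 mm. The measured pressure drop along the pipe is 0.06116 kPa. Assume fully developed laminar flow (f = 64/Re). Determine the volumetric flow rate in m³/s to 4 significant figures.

For laminar flow, f = 64/Re with Re = ρVD/μ, so Darcy-Weisbach reduces to ΔP = 32μLV/D². Solving for V: V = ΔP·D²/(32μL) = 61.16·(0.02237)²/(32·0.00107·17.36) = 0.05149 m/s.
Check: Re = ρVD/μ = 1022·0.05149·0.02237/0.00107 = 1100 < 2300, so the laminar assumption holds.
Q = V·A = 0.05149·(π/4·0.02237²) = 2.024e-05 m³/s = 2.024×10^-5 m³/s.

Q ≈ 2.024×10^-5 m³/s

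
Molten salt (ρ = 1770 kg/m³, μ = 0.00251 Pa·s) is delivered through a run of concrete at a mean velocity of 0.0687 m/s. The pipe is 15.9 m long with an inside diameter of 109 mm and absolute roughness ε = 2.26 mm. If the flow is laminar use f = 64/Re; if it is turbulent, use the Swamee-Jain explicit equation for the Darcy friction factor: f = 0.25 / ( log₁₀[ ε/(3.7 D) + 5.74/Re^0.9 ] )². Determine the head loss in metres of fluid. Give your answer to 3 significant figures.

h_f ≈ 0.00201 m

Reynolds number Re = ρVD/μ = 1770 · 0.0687 · 0.109 / 0.00251 = 5281.
Re > 4000 → turbulent. Relative roughness ε/D = 0.00226/0.109 = 0.0207. Swamee-Jain: f = 0.25/(log₁₀[0.0207/3.7 + 5.74/5281^0.9])² = 0.25/(log₁₀[0.0056 + 0.00256])² = 0.25/(-2.088)² = 0.05734.
Darcy-Weisbach: ΔP = f(L/D)(ρV²/2) = 0.05734·(15.9/0.109)·(1770·0.0687²/2) = 0.05734·145.9·4.177 = 34.94 Pa.
Head loss h_f = ΔP/(ρg) = 34.94/(1770·9.81) = 0.00201 m.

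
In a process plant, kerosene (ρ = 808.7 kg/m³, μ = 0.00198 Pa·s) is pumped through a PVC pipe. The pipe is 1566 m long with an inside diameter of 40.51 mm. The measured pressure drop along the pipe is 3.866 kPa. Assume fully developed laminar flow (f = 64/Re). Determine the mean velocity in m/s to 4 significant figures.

For laminar flow, f = 64/Re with Re = ρVD/μ, so Darcy-Weisbach reduces to ΔP = 32μLV/D². Solving for V: V = ΔP·D²/(32μL) = 3866·(0.04051)²/(32·0.00198·1566) = 0.06394 m/s.
Check: Re = ρVD/μ = 808.7·0.06394·0.04051/0.00198 = 1058 < 2300, so the laminar assumption holds.

V ≈ 0.06394 m/s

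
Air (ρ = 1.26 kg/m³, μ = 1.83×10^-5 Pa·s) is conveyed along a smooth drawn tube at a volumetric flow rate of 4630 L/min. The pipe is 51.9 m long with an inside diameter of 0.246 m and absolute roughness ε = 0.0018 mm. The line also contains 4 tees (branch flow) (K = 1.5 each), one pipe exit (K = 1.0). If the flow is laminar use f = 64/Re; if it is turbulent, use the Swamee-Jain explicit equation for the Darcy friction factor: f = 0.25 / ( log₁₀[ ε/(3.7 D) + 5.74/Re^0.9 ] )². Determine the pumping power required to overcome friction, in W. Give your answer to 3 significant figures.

Q = 4630 L/min = 4630/60000 = 0.07717 m³/s.
Cross-sectional area A = πD²/4 = π(0.246)²/4 = 0.04753 m²; mean velocity V = Q/A = 0.07717/0.04753 = 1.624 m/s.
Reynolds number Re = ρVD/μ = 1.26 · 1.624 · 0.246 / 1.83e-05 = 2.75e+04.
Re > 4000 → turbulent. Relative roughness ε/D = 1.8e-06/0.246 = 7.32e-06. Swamee-Jain: f = 0.25/(log₁₀[7.32e-06/3.7 + 5.74/2.75e+04^0.9])² = 0.25/(log₁₀[1.98e-06 + 0.00058])² = 0.25/(-3.235)² = 0.02389.
Total minor-loss coefficient ΣK = 4·1.5 + 1·1 = 7.
ΔP = [f·L/D + ΣK]·(ρV²/2) = [0.02389·51.9/0.246 + 7]·(1.26·1.624²/2) = [5.04 + 7]·1.661 = 19.99 Pa.
Pumping power P = QΔP = 0.07717·19.99 = 1.543 W = 1.54 W.

P ≈ 1.54 W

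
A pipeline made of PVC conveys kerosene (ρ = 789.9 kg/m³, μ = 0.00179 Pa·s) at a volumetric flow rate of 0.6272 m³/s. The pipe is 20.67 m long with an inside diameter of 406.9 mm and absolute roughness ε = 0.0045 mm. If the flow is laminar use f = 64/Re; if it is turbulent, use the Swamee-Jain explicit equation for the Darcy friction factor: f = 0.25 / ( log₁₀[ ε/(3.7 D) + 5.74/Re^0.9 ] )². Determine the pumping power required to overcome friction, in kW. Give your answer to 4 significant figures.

Cross-sectional area A = πD²/4 = π(0.4069)²/4 = 0.13 m²; mean velocity V = Q/A = 0.6272/0.13 = 4.823 m/s.
Reynolds number Re = ρVD/μ = 789.9 · 4.823 · 0.4069 / 0.00179 = 8.661e+05.
Re > 4000 → turbulent. Relative roughness ε/D = 4.5e-06/0.4069 = 1.11e-05. Swamee-Jain: f = 0.25/(log₁₀[1.11e-05/3.7 + 5.74/8.661e+05^0.9])² = 0.25/(log₁₀[2.99e-06 + 2.6e-05])² = 0.25/(-4.538)² = 0.01214.
Darcy-Weisbach: ΔP = f(L/D)(ρV²/2) = 0.01214·(20.67/0.4069)·(789.9·4.823²/2) = 0.01214·50.8·9188 = 5667 Pa.
Pumping power P = QΔP = 0.6272·5667 = 3554.4 W = 3.554 kW.

P ≈ 3.554 kW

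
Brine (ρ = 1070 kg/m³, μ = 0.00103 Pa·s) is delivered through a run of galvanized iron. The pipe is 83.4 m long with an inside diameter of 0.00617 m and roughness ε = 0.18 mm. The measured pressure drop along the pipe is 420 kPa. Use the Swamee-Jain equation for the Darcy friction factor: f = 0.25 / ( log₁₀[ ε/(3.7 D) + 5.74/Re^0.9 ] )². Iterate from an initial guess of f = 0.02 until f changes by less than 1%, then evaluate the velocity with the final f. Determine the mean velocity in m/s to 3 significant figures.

Rearranging Darcy-Weisbach: V = √(2·ΔP·D/(f·L·ρ)). With ε/D = 0.00018/0.00617 = 0.0292, iterate starting from f = 0.02:
  f = 0.02 → V = √(2·4.2e+05·0.00617/(0.02·83.4·1070)) = 1.704 m/s; Re = ρVD/μ = 1.092e+04; f → 0.06034
  f = 0.06034 → V = 0.9811 m/s; Re = 6288; f → 0.0627
  f = 0.0627 → V = 0.9624 m/s; Re = 6169; f → 0.0628
Converged (Δf/f < 1%). With the final f = 0.0628: V = √(2·4.2e+05·0.00617/(0.0628·83.4·1070)) = 0.9617 m/s.

V ≈ 0.962 m/s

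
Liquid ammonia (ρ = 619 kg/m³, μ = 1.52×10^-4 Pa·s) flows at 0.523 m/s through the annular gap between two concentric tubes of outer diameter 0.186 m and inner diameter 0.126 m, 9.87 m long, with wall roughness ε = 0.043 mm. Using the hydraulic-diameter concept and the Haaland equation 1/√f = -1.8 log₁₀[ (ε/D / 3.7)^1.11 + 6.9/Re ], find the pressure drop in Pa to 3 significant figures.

Hydraulic diameter D_h = 4A/P = D_o - D_i = 0.186 - 0.126 = 0.06 m.
Re = ρVD_h/μ = 619·0.523·0.06/0.000152 = 1.278e+05.
ε/D_h = 4.3e-05/0.06 = 0.000717; Haaland gives 1/√f = -1.8 log₁₀[7.56e-05+5.4e-05] = 6.997, so f = 0.02042.
ΔP = f(L/D_h)(ρV²/2) = 0.02042·9.87/0.06·84.66 = 284.4 Pa.

ΔP ≈ 284 Pa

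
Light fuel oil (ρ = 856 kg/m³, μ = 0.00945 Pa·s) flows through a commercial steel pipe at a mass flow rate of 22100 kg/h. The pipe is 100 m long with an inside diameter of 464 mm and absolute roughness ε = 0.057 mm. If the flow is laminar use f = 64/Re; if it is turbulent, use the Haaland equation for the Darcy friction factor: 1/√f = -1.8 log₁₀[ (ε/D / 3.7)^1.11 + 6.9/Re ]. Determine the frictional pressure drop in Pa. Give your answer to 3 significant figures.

ΔP ≈ 5.96 Pa

ṁ = 22100 kg/h = 22100/3600 = 6.139 kg/s.
A = πD²/4 = π(0.464)²/4 = 0.1691 m²; mean velocity V = ṁ/(ρA) = 6.139/(856 · 0.1691) = 0.04241 m/s.
Reynolds number Re = ρVD/μ = 856 · 0.04241 · 0.464 / 0.00945 = 1783.
Re < 2300 → laminar flow, so f = 64/Re = 64/1783 = 0.0359 (the turbulent correlation is not needed).
Darcy-Weisbach: ΔP = f(L/D)(ρV²/2) = 0.0359·(100/0.464)·(856·0.04241²/2) = 0.0359·215.5·0.7699 = 5.957 Pa.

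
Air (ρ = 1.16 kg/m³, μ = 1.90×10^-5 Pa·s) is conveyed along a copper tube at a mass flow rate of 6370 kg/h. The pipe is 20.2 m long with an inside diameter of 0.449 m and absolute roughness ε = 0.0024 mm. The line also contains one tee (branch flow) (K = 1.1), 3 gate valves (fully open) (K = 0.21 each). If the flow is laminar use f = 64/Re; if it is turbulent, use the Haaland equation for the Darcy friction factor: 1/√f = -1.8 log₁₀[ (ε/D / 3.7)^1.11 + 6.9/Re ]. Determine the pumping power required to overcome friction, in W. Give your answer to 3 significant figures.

ṁ = 6370 kg/h = 6370/3600 = 1.769 kg/s.
A = πD²/4 = π(0.449)²/4 = 0.1583 m²; mean velocity V = ṁ/(ρA) = 1.769/(1.16 · 0.1583) = 9.634 m/s.
Reynolds number Re = ρVD/μ = 1.16 · 9.634 · 0.449 / 1.9e-05 = 2.641e+05.
Re > 4000 → turbulent. Relative roughness ε/D = 2.4e-06/0.449 = 5.35e-06. Haaland: 1/√f = -1.8 log₁₀[(5.35e-06/3.7)^1.11 + 6.9/2.641e+05] = -1.8 log₁₀[3.29e-07 + 2.61e-05] = 8.239, so f = 0.01473.
Total minor-loss coefficient ΣK = 1·1.1 + 3·0.21 = 1.73.
ΔP = [f·L/D + ΣK]·(ρV²/2) = [0.01473·20.2/0.449 + 1.73]·(1.16·9.634²/2) = [0.6627 + 1.73]·53.83 = 128.8 Pa.
Q = ṁ/ρ = 1.769/1.16 = 1.525 m³/s.
Pumping power P = QΔP = 1.525·128.8 = 196.5 W = 196 W.

P ≈ 196 W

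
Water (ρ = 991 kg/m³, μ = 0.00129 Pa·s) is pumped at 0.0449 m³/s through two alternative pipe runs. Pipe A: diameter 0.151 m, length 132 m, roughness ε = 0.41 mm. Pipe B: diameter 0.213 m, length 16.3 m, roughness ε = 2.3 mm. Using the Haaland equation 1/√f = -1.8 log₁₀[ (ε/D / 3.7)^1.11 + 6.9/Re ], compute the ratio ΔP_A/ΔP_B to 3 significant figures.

Pipe A: V = Q/A = 0.0449/0.01791 = 2.507 m/s; Re = 2.908e+05; ε/D = 0.00272; Haaland → f = 0.02594; ΔP_A = f(L/D)(ρV²/2) = 7.064e+04 Pa.
Pipe B: V = Q/A = 0.0449/0.03563 = 1.26 m/s; Re = 2.062e+05; ε/D = 0.0108; Haaland → f = 0.03925; ΔP_B = f(L/D)(ρV²/2) = 2363 Pa.
ΔP_A/ΔP_B = 7.064e+04/2363 = 29.9.

ΔP_A/ΔP_B ≈ 29.9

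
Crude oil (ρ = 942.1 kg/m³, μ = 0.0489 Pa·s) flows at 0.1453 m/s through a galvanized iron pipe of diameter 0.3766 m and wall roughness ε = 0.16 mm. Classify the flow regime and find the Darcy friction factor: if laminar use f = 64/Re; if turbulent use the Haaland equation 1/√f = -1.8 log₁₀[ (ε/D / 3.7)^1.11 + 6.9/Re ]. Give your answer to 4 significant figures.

Re = ρVD/μ = 942.1·0.1453·0.3766/0.0489 = 1054.
Re < 2300 → laminar, so f = 64/Re = 0.06071 (roughness is irrelevant in laminar flow).

f ≈ 0.06071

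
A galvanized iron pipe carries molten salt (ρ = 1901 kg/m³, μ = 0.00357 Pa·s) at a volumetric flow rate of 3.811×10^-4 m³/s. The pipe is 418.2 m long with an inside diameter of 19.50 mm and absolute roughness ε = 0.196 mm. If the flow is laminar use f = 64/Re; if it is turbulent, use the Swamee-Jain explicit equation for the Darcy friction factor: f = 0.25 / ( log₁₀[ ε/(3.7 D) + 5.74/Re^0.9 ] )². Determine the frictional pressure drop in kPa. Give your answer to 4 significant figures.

ΔP ≈ 1422 kPa

Cross-sectional area A = πD²/4 = π(0.0195)²/4 = 0.0002986 m²; mean velocity V = Q/A = 0.0003811/0.0002986 = 1.276 m/s.
Reynolds number Re = ρVD/μ = 1901 · 1.276 · 0.0195 / 0.00357 = 1.325e+04.
Re > 4000 → turbulent. Relative roughness ε/D = 0.000196/0.0195 = 0.0101. Swamee-Jain: f = 0.25/(log₁₀[0.0101/3.7 + 5.74/1.325e+04^0.9])² = 0.25/(log₁₀[0.00272 + 0.00112])² = 0.25/(-2.416)² = 0.04282.
Darcy-Weisbach: ΔP = f(L/D)(ρV²/2) = 0.04282·(418.2/0.0195)·(1901·1.276²/2) = 0.04282·2.145e+04·1548 = 1.422e+06 Pa.
ΔP = 1.422e+06 Pa = 1422 kPa.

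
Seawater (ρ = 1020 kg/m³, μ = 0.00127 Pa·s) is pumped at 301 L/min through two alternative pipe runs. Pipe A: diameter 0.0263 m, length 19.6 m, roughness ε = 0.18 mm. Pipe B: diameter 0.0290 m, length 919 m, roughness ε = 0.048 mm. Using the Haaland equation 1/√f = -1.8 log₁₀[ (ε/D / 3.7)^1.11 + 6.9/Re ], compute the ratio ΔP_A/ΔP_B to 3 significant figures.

Pipe A: V = Q/A = 0.005017/0.0005433 = 9.235 m/s; Re = 1.951e+05; ε/D = 0.00684; Haaland → f = 0.0339; ΔP_A = f(L/D)(ρV²/2) = 1.099e+06 Pa.
Pipe B: V = Q/A = 0.005017/0.0006605 = 7.595 m/s; Re = 1.769e+05; ε/D = 0.00166; Haaland → f = 0.02333; ΔP_B = f(L/D)(ρV²/2) = 2.175e+07 Pa.
ΔP_A/ΔP_B = 1.099e+06/2.175e+07 = 0.0505.

ΔP_A/ΔP_B ≈ 0.0505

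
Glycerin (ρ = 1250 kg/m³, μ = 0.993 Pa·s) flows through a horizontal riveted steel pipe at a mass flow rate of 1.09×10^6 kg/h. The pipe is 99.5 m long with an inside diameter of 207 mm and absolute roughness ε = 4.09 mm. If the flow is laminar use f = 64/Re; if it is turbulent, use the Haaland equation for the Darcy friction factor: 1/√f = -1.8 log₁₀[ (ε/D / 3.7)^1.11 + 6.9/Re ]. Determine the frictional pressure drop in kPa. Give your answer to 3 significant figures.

ṁ = 1.09×10^6 kg/h = 1.09×10^6/3600 = 302.8 kg/s.
A = πD²/4 = π(0.207)²/4 = 0.03365 m²; mean velocity V = ṁ/(ρA) = 302.8/(1250 · 0.03365) = 7.198 m/s.
Reynolds number Re = ρVD/μ = 1250 · 7.198 · 0.207 / 0.993 = 1875.
Re < 2300 → laminar flow, so f = 64/Re = 64/1875 = 0.03412 (the turbulent correlation is not needed).
Darcy-Weisbach: ΔP = f(L/D)(ρV²/2) = 0.03412·(99.5/0.207)·(1250·7.198²/2) = 0.03412·480.7·3.238e+04 = 5.311e+05 Pa.
ΔP = 5.311e+05 Pa = 531 kPa.

ΔP ≈ 531 kPa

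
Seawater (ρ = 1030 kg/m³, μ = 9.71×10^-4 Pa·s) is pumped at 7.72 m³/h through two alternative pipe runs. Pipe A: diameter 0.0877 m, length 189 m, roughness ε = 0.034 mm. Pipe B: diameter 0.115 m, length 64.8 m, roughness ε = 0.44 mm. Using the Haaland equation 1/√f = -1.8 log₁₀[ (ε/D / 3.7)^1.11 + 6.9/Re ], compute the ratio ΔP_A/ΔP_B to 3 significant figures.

Pipe A: V = Q/A = 0.002144/0.006041 = 0.355 m/s; Re = 3.303e+04; ε/D = 0.000388; Haaland → f = 0.02372; ΔP_A = f(L/D)(ρV²/2) = 3318 Pa.
Pipe B: V = Q/A = 0.002144/0.01039 = 0.2065 m/s; Re = 2.519e+04; ε/D = 0.00383; Haaland → f = 0.03172; ΔP_B = f(L/D)(ρV²/2) = 392.3 Pa.
ΔP_A/ΔP_B = 3318/392.3 = 8.46.

ΔP_A/ΔP_B ≈ 8.46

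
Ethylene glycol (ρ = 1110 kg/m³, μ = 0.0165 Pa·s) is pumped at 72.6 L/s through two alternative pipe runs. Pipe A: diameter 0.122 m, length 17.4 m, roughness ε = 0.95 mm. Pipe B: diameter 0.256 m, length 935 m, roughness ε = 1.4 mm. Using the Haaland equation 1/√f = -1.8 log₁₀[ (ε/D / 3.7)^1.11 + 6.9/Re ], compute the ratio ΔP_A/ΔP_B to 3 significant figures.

ΔP_A/ΔP_B ≈ 0.798

Pipe A: V = Q/A = 0.0726/0.01169 = 6.211 m/s; Re = 5.097e+04; ε/D = 0.00779; Haaland → f = 0.03621; ΔP_A = f(L/D)(ρV²/2) = 1.106e+05 Pa.
Pipe B: V = Q/A = 0.0726/0.05147 = 1.41 m/s; Re = 2.429e+04; ε/D = 0.00547; Haaland → f = 0.03435; ΔP_B = f(L/D)(ρV²/2) = 1.385e+05 Pa.
ΔP_A/ΔP_B = 1.106e+05/1.385e+05 = 0.798.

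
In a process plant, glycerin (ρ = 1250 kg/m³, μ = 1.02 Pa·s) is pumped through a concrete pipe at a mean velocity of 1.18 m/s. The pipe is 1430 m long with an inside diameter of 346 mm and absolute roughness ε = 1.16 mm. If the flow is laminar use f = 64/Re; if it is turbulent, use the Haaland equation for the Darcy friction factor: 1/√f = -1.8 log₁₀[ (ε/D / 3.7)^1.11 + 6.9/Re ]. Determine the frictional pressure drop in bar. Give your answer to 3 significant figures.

Reynolds number Re = ρVD/μ = 1250 · 1.18 · 0.346 / 1.02 = 500.3.
Re < 2300 → laminar flow, so f = 64/Re = 64/500.3 = 0.1279 (the turbulent correlation is not needed).
Darcy-Weisbach: ΔP = f(L/D)(ρV²/2) = 0.1279·(1430/0.346)·(1250·1.18²/2) = 0.1279·4133·870.2 = 4.601e+05 Pa.
ΔP = 4.601e+05 Pa = 4.60 bar.

ΔP ≈ 4.60 bar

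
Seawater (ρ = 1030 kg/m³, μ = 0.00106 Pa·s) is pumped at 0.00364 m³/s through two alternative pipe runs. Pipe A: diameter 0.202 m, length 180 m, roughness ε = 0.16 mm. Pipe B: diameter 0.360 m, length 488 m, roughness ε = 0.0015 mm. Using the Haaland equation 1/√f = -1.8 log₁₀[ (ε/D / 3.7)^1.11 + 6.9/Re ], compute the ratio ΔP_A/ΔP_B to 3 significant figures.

Pipe A: V = Q/A = 0.00364/0.03205 = 0.1136 m/s; Re = 2.229e+04; ε/D = 0.000792; Haaland → f = 0.02663; ΔP_A = f(L/D)(ρV²/2) = 157.7 Pa.
Pipe B: V = Q/A = 0.00364/0.1018 = 0.03576 m/s; Re = 1.251e+04; ε/D = 4.17e-06; Haaland → f = 0.02907; ΔP_B = f(L/D)(ρV²/2) = 25.96 Pa.
ΔP_A/ΔP_B = 157.7/25.96 = 6.07.

ΔP_A/ΔP_B ≈ 6.07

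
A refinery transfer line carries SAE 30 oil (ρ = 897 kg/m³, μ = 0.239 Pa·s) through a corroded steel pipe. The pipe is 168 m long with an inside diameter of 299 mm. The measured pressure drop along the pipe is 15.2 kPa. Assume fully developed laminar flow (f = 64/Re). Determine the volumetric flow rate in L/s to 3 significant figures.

Q ≈ 74.3 L/s

For laminar flow, f = 64/Re with Re = ρVD/μ, so Darcy-Weisbach reduces to ΔP = 32μLV/D². Solving for V: V = ΔP·D²/(32μL) = 1.52e+04·(0.299)²/(32·0.239·168) = 1.058 m/s.
Check: Re = ρVD/μ = 897·1.058·0.299/0.239 = 1187 < 2300, so the laminar assumption holds.
Q = V·A = 1.058·(π/4·0.299²) = 0.07426 m³/s = 74.3 L/s.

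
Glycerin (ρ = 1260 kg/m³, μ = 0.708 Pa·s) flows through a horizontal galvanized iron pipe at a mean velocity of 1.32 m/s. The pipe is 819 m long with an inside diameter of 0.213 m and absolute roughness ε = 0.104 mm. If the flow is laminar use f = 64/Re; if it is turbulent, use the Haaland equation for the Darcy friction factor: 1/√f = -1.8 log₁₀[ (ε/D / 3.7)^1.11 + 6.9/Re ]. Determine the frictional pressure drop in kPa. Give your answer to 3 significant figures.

Reynolds number Re = ρVD/μ = 1260 · 1.32 · 0.213 / 0.708 = 500.4.
Re < 2300 → laminar flow, so f = 64/Re = 64/500.4 = 0.1279 (the turbulent correlation is not needed).
Darcy-Weisbach: ΔP = f(L/D)(ρV²/2) = 0.1279·(819/0.213)·(1260·1.32²/2) = 0.1279·3845·1098 = 5.399e+05 Pa.
ΔP = 5.399e+05 Pa = 540 kPa.

ΔP ≈ 540 kPa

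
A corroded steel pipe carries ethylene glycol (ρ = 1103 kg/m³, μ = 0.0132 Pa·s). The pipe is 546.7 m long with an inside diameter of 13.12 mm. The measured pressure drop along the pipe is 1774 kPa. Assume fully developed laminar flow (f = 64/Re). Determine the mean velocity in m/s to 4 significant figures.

V ≈ 1.322 m/s

For laminar flow, f = 64/Re with Re = ρVD/μ, so Darcy-Weisbach reduces to ΔP = 32μLV/D². Solving for V: V = ΔP·D²/(32μL) = 1.774e+06·(0.01312)²/(32·0.0132·546.7) = 1.322 m/s.
Check: Re = ρVD/μ = 1103·1.322·0.01312/0.0132 = 1450 < 2300, so the laminar assumption holds.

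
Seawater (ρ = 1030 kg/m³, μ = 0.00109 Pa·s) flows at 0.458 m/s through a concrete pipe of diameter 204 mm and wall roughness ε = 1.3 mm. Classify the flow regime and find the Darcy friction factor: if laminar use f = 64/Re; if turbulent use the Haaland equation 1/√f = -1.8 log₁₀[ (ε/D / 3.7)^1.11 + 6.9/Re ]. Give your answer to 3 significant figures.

Re = ρVD/μ = 1030·0.458·0.204/0.00109 = 8.829e+04.
Re > 4000 → turbulent. ε/D = 0.0013/0.204 = 0.00637; Haaland: 1/√f = -1.8 log₁₀[0.000855 + 7.82e-05] = 5.454, so f = 0.03362.

f ≈ 0.0336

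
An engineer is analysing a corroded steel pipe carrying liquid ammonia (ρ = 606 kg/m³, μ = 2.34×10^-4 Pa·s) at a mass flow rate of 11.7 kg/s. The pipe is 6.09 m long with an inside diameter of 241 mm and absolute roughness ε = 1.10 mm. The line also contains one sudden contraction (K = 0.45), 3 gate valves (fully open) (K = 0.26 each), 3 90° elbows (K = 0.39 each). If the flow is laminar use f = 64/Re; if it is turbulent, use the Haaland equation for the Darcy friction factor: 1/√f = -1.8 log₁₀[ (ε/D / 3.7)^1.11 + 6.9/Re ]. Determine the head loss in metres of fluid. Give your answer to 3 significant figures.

h_f ≈ 0.0288 m

A = πD²/4 = π(0.241)²/4 = 0.04562 m²; mean velocity V = ṁ/(ρA) = 11.7/(606 · 0.04562) = 0.4232 m/s.
Reynolds number Re = ρVD/μ = 606 · 0.4232 · 0.241 / 0.000234 = 2.642e+05.
Re > 4000 → turbulent. Relative roughness ε/D = 0.0011/0.241 = 0.00456. Haaland: 1/√f = -1.8 log₁₀[(0.00456/3.7)^1.11 + 6.9/2.642e+05] = -1.8 log₁₀[0.00059 + 2.61e-05] = 5.778, so f = 0.02995.
Total minor-loss coefficient ΣK = 1·0.45 + 3·0.26 + 3·0.39 = 2.4.
ΔP = [f·L/D + ΣK]·(ρV²/2) = [0.02995·6.09/0.241 + 2.4]·(606·0.4232²/2) = [0.7569 + 2.4]·54.28 = 171.3 Pa.
Head loss h_f = ΔP/(ρg) = 171.3/(606·9.81) = 0.0288 m.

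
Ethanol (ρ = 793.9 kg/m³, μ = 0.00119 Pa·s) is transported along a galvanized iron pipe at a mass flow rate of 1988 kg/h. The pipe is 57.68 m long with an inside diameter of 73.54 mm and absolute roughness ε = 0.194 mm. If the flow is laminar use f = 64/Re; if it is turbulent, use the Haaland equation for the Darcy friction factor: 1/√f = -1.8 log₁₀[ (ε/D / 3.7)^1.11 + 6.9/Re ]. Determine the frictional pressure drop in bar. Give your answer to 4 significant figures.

ΔP ≈ 0.003006 bar

ṁ = 1988 kg/h = 1988/3600 = 0.5522 kg/s.
A = πD²/4 = π(0.07354)²/4 = 0.004248 m²; mean velocity V = ṁ/(ρA) = 0.5522/(793.9 · 0.004248) = 0.1638 m/s.
Reynolds number Re = ρVD/μ = 793.9 · 0.1638 · 0.07354 / 0.00119 = 8034.
Re > 4000 → turbulent. Relative roughness ε/D = 0.000194/0.07354 = 0.00264. Haaland: 1/√f = -1.8 log₁₀[(0.00264/3.7)^1.11 + 6.9/8034] = -1.8 log₁₀[0.000321 + 0.000859] = 5.271, so f = 0.036.
Darcy-Weisbach: ΔP = f(L/D)(ρV²/2) = 0.036·(57.68/0.07354)·(793.9·0.1638²/2) = 0.036·784.3·10.65 = 300.6 Pa.
ΔP = 300.6 Pa = 0.003006 bar.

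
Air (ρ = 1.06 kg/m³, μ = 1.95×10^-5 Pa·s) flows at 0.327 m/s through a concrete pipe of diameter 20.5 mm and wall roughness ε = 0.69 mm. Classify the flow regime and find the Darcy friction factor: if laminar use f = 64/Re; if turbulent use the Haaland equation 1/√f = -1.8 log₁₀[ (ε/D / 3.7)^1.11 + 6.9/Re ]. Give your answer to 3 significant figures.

f ≈ 0.176

Re = ρVD/μ = 1.06·0.327·0.0205/1.95e-05 = 364.4.
Re < 2300 → laminar, so f = 64/Re = 0.1756 (roughness is irrelevant in laminar flow).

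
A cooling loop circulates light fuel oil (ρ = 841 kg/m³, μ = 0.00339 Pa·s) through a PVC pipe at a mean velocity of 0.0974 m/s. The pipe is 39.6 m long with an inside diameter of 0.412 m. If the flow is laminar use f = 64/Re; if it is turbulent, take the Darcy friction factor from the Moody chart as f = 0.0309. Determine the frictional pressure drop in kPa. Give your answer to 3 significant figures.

Reynolds number Re = ρVD/μ = 841 · 0.0974 · 0.412 / 0.00339 = 9955.
Re > 4000 → turbulent; use the Moody-chart value f = 0.0309.
Darcy-Weisbach: ΔP = f(L/D)(ρV²/2) = 0.0309·(39.6/0.412)·(841·0.0974²/2) = 0.0309·96.12·3.989 = 11.85 Pa.
ΔP = 11.85 Pa = 0.0118 kPa.

ΔP ≈ 0.0118 kPa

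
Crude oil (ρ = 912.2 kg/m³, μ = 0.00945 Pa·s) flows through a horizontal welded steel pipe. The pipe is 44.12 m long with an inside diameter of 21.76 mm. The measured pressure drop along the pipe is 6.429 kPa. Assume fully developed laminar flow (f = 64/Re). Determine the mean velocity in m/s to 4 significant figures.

For laminar flow, f = 64/Re with Re = ρVD/μ, so Darcy-Weisbach reduces to ΔP = 32μLV/D². Solving for V: V = ΔP·D²/(32μL) = 6429·(0.02176)²/(32·0.00945·44.12) = 0.2282 m/s.
Check: Re = ρVD/μ = 912.2·0.2282·0.02176/0.00945 = 479.2 < 2300, so the laminar assumption holds.

V ≈ 0.2282 m/s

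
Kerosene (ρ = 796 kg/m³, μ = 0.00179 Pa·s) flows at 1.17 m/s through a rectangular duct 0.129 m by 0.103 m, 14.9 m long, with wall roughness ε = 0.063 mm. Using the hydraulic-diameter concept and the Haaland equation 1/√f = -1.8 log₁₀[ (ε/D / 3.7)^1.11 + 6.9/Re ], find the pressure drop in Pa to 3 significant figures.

Hydraulic diameter D_h = 4A/P = 4·(0.129·0.103)/(2·(0.129+0.103)) = 0.05315/0.464 = 0.1145 m.
Re = ρVD_h/μ = 796·1.17·0.1145/0.00179 = 5.96e+04.
ε/D_h = 6.3e-05/0.1145 = 0.00055; Haaland gives 1/√f = -1.8 log₁₀[5.64e-05+0.000116] = 6.775, so f = 0.02178.
ΔP = f(L/D_h)(ρV²/2) = 0.02178·14.9/0.1145·544.8 = 1544 Pa.

ΔP ≈ 1540 Pa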